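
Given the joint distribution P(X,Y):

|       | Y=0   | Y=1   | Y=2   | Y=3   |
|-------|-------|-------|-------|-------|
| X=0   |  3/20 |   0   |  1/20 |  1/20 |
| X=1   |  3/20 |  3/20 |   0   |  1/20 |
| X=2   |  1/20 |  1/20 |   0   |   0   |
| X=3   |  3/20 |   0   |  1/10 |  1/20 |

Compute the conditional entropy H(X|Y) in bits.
1.4855 bits

H(X|Y) = H(X,Y) - H(Y)

H(X,Y) = -Σ_{x,y} P(x,y) log₂ P(x,y). Per-cell terms -P(x,y)·log₂P(x,y):
  X=0: 0.410545, 0.000000, 0.216096, 0.216096
  X=1: 0.410545, 0.410545, 0.000000, 0.216096
  X=2: 0.216096, 0.216096, 0.000000, 0.000000
  X=3: 0.410545, 0.000000, 0.332193, 0.216096
  (cells with P = 0 contribute 0)
Sum of the 16 terms: H(X,Y) = 3.27095 bits

Marginal of Y (column sums):
  P(Y=0) = 3/20 + 3/20 + 1/20 + 3/20 = 1/2
  P(Y=1) = 0 + 3/20 + 1/20 + 0 = 1/5
  P(Y=2) = 1/20 + 0 + 0 + 1/10 = 3/20
  P(Y=3) = 1/20 + 1/20 + 0 + 1/20 = 3/20
H(Y) = -[(1/2)·log₂(1/2) + (1/5)·log₂(1/5) + (3/20)·log₂(3/20) + (3/20)·log₂(3/20)]
  = 0.500000 + 0.464386 + 0.410545 + 0.410545 = 1.78548 bits

H(X|Y) = H(X,Y) - H(Y) = 3.27095 - 1.78548 = 1.4855 bits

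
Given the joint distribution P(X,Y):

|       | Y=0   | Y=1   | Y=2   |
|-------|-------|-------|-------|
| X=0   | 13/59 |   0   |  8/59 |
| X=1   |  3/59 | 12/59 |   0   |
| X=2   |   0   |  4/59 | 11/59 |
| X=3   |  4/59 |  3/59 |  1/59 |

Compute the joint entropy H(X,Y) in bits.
2.8540 bits

H(X,Y) = -Σ_{x,y} P(x,y) log₂ P(x,y). Per-cell terms -P(x,y)·log₂P(x,y):
  X=0: 0.48082, 0.00000, 0.39087
  X=1: 0.21853, 0.46732, 0.00000
  X=2: 0.00000, 0.26323, 0.45179
  X=3: 0.26323, 0.21853, 0.09971
  (cells with P = 0 contribute 0)
Sum of the 12 terms: H(X,Y) = 2.8540 bits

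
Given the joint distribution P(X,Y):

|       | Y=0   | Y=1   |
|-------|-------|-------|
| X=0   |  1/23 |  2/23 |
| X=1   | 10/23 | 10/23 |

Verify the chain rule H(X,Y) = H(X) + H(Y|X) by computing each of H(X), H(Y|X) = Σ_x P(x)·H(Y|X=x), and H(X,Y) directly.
H(X) = 0.5586 bits, H(Y|X) = 0.9893 bits, H(X,Y) = 1.5480 bits

Marginal of X (row sums):
  P(X=0) = 1/23 + 2/23 = 3/23
  P(X=1) = 10/23 + 10/23 = 20/23
H(X) = -[(3/23)·log₂(3/23) + (20/23)·log₂(20/23)]
  = 0.38330 + 0.17533 = 0.5586 bits

H(Y|X) = Σ_x P(x)·H(Y|X=x):
  X=0: P(X=0) = 3/23, P(Y|X=0) = (1/3, 2/3) → H(Y|X=0) = 0.91830
  X=1: P(X=1) = 20/23, P(Y|X=1) = (1/2, 1/2) → H(Y|X=1) = 1.00000
H(Y|X) = (3/23)·0.91830 + (20/23)·1.00000 = 0.9893 bits

H(X,Y) = -Σ_{x,y} P(x,y) log₂ P(x,y). Per-cell terms -P(x,y)·log₂P(x,y):
  X=0: 0.19668, 0.30640
  X=1: 0.52245, 0.52245
Sum of the 4 terms: H(X,Y) = 1.5480 bits

Chain rule check:
  H(X) + H(Y|X) = 0.5586 + 0.9893 = 1.5479 bits
  H(X,Y) = 1.5480 bits
✓ Chain rule verified (Δ = 0.0001 is 4-dp rounding noise: each of the three values was rounded independently).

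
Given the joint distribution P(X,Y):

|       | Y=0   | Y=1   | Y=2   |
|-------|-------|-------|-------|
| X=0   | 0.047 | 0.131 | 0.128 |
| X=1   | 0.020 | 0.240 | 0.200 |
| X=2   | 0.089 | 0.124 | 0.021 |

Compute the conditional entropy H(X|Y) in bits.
1.3932 bits

H(X|Y) = H(X,Y) - H(Y)

H(X,Y) = -Σ_{x,y} P(x,y) log₂ P(x,y). Per-cell terms -P(x,y)·log₂P(x,y):
  X=0: 0.207326, 0.384139, 0.379620
  X=1: 0.112877, 0.494134, 0.464386
  X=2: 0.310615, 0.373437, 0.117043
Sum of the 9 terms: H(X,Y) = 2.84358 bits

Marginal of Y (column sums):
  P(Y=0) = 0.047 + 0.020 + 0.089 = 0.156
  P(Y=1) = 0.131 + 0.240 + 0.124 = 0.495
  P(Y=2) = 0.128 + 0.200 + 0.021 = 0.349
H(Y) = -[0.156·log₂(0.156) + 0.495·log₂(0.495) + 0.349·log₂(0.349)]
  = 0.418140 + 0.502177 + 0.530027 = 1.45034 bits

H(X|Y) = H(X,Y) - H(Y) = 2.84358 - 1.45034 = 1.3932 bits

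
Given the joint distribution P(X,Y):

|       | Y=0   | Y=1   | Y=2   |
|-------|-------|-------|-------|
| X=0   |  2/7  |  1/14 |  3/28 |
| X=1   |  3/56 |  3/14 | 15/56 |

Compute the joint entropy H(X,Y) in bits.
2.3451 bits

H(X,Y) = -Σ_{x,y} P(x,y) log₂ P(x,y). Per-cell terms -P(x,y)·log₂P(x,y):
  X=0: 0.51639, 0.27195, 0.34526
  X=1: 0.22620, 0.47623, 0.50905
Sum of the 6 terms: H(X,Y) = 2.3451 bits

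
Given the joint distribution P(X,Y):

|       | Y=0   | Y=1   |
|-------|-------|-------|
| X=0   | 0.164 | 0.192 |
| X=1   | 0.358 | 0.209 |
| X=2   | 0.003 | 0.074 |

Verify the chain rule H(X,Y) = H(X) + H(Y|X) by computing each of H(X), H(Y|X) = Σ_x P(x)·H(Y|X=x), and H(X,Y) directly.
H(X) = 1.2794 bits, H(Y|X) = 0.9111 bits, H(X,Y) = 2.1905 bits

Marginal of X (row sums):
  P(X=0) = 0.164 + 0.192 = 0.356
  P(X=1) = 0.358 + 0.209 = 0.567
  P(X=2) = 0.003 + 0.074 = 0.077
H(X) = -[0.356·log₂(0.356) + 0.567·log₂(0.567) + 0.077·log₂(0.077)]
  = 0.5305 + 0.4641 + 0.2848 = 1.2794 bits

H(Y|X) = Σ_x P(x)·H(Y|X=x):
  X=0: P(X=0) = 0.356, P(Y|X=0) = (41/89, 48/89) → H(Y|X=0) = 0.9955
  X=1: P(X=1) = 0.567, P(Y|X=1) = (358/567, 209/567) → H(Y|X=1) = 0.9496
  X=2: P(X=2) = 0.077, P(Y|X=2) = (3/77, 74/77) → H(Y|X=2) = 0.2375
H(Y|X) = 0.356·0.9955 + 0.567·0.9496 + 0.077·0.2375 = 0.9111 bits

H(X,Y) = -Σ_{x,y} P(x,y) log₂ P(x,y). Per-cell terms -P(x,y)·log₂P(x,y):
  X=0: 0.4278, 0.4571
  X=1: 0.5305, 0.4720
  X=2: 0.0251, 0.2780
Sum of the 6 terms: H(X,Y) = 2.1905 bits

Chain rule check:
  H(X) + H(Y|X) = 1.2794 + 0.9111 = 2.1905 bits
  H(X,Y) = 2.1905 bits
✓ Chain rule verified.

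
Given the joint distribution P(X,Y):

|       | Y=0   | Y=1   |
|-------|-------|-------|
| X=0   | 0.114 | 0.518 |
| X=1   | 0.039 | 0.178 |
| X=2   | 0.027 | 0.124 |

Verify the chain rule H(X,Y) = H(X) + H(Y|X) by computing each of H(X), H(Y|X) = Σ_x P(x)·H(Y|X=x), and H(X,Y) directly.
H(X) = 1.3085 bits, H(Y|X) = 0.6801 bits, H(X,Y) = 1.9886 bits

Marginal of X (row sums):
  P(X=0) = 0.114 + 0.518 = 0.632
  P(X=1) = 0.039 + 0.178 = 0.217
  P(X=2) = 0.027 + 0.124 = 0.151
H(X) = -[0.632·log₂(0.632) + 0.217·log₂(0.217) + 0.151·log₂(0.151)]
  = 0.41839 + 0.47832 + 0.41183 = 1.3085 bits

H(Y|X) = Σ_x P(x)·H(Y|X=x):
  X=0: P(X=0) = 0.632, P(Y|X=0) = (57/316, 259/316) → H(Y|X=0) = 0.68091
  X=1: P(X=1) = 0.217, P(Y|X=1) = (39/217, 178/217) → H(Y|X=1) = 0.67947
  X=2: P(X=2) = 0.151, P(Y|X=2) = (27/151, 124/151) → H(Y|X=2) = 0.67746
H(Y|X) = 0.632·0.68091 + 0.217·0.67947 + 0.151·0.67746 = 0.6801 bits

H(X,Y) = -Σ_{x,y} P(x,y) log₂ P(x,y). Per-cell terms -P(x,y)·log₂P(x,y):
  X=0: 0.35715, 0.49157
  X=1: 0.18253, 0.44323
  X=2: 0.14069, 0.37344
Sum of the 6 terms: H(X,Y) = 1.9886 bits

Chain rule check:
  H(X) + H(Y|X) = 1.3085 + 0.6801 = 1.9886 bits
  H(X,Y) = 1.9886 bits
✓ Chain rule verified.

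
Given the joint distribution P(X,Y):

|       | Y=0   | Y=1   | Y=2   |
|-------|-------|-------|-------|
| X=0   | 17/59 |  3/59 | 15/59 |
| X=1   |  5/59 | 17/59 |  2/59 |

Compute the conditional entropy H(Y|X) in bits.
1.2478 bits

H(Y|X) = H(X,Y) - H(X)

H(X,Y) = -Σ_{x,y} P(x,y) log₂ P(x,y). Per-cell terms -P(x,y)·log₂P(x,y):
  X=0: 0.51726, 0.21853, 0.50231
  X=1: 0.30176, 0.51726, 0.16551
Sum of the 6 terms: H(X,Y) = 2.2226 bits

Marginal of X (row sums):
  P(X=0) = 17/59 + 3/59 + 15/59 = 35/59
  P(X=1) = 5/59 + 17/59 + 2/59 = 24/59
H(X) = -[(35/59)·log₂(35/59) + (24/59)·log₂(24/59)]
  = 0.44691 + 0.52787 = 0.9748 bits

H(Y|X) = H(X,Y) - H(X) = 2.2226 - 0.9748 = 1.2478 bits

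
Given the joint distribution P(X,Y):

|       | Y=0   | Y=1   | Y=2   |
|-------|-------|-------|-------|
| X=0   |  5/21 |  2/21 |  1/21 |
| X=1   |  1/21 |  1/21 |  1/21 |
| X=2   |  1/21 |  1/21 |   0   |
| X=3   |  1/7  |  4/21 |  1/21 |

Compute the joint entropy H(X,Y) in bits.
3.1369 bits

H(X,Y) = -Σ_{x,y} P(x,y) log₂ P(x,y). Per-cell terms -P(x,y)·log₂P(x,y):
  X=0: 0.49295, 0.32308, 0.20916
  X=1: 0.20916, 0.20916, 0.20916
  X=2: 0.20916, 0.20916, 0.00000
  X=3: 0.40105, 0.45568, 0.20916
  (cells with P = 0 contribute 0)
Sum of the 12 terms: H(X,Y) = 3.1369 bits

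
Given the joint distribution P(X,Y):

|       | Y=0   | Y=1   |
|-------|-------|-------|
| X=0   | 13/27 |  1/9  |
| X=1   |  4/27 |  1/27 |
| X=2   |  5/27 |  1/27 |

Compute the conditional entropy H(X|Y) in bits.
1.3795 bits

H(X|Y) = H(X,Y) - H(Y)

H(X,Y) = -Σ_{x,y} P(x,y) log₂ P(x,y). Per-cell terms -P(x,y)·log₂P(x,y):
  X=0: 0.50770, 0.35221
  X=1: 0.40813, 0.17611
  X=2: 0.45055, 0.17611
Sum of the 6 terms: H(X,Y) = 2.0708 bits

Marginal of Y (column sums):
  P(Y=0) = 13/27 + 4/27 + 5/27 = 22/27
  P(Y=1) = 1/9 + 1/27 + 1/27 = 5/27
H(Y) = -[(22/27)·log₂(22/27) + (5/27)·log₂(5/27)]
  = 0.24074 + 0.45055 = 0.6913 bits

H(X|Y) = H(X,Y) - H(Y) = 2.0708 - 0.6913 = 1.3795 bits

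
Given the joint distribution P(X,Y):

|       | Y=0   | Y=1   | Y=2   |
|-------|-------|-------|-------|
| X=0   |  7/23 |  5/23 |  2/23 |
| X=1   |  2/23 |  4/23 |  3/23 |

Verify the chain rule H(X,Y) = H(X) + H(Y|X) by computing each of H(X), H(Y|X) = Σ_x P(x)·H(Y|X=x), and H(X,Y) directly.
H(X) = 0.9656 bits, H(Y|X) = 1.4703 bits, H(X,Y) = 2.4359 bits

Marginal of X (row sums):
  P(X=0) = 7/23 + 5/23 + 2/23 = 14/23
  P(X=1) = 2/23 + 4/23 + 3/23 = 9/23
H(X) = -[(14/23)·log₂(14/23) + (9/23)·log₂(9/23)]
  = 0.43595 + 0.52968 = 0.9656 bits

H(Y|X) = Σ_x P(x)·H(Y|X=x):
  X=0: P(X=0) = 14/23, P(Y|X=0) = (1/2, 5/14, 1/7) → H(Y|X=0) = 1.43156
  X=1: P(X=1) = 9/23, P(Y|X=1) = (2/9, 4/9, 1/3) → H(Y|X=1) = 1.53049
H(Y|X) = (14/23)·1.43156 + (9/23)·1.53049 = 1.4703 bits

H(X,Y) = -Σ_{x,y} P(x,y) log₂ P(x,y). Per-cell terms -P(x,y)·log₂P(x,y):
  X=0: 0.52232, 0.47862, 0.30640
  X=1: 0.30640, 0.43888, 0.38330
Sum of the 6 terms: H(X,Y) = 2.4359 bits

Chain rule check:
  H(X) + H(Y|X) = 0.9656 + 1.4703 = 2.4359 bits
  H(X,Y) = 2.4359 bits
✓ Chain rule verified.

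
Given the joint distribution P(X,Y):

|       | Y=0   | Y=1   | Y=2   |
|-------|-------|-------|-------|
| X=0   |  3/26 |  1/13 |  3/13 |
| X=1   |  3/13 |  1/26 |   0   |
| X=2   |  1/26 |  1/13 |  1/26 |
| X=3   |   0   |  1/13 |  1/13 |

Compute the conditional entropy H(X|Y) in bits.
1.4471 bits

H(X|Y) = H(X,Y) - H(Y)

H(X,Y) = -Σ_{x,y} P(x,y) log₂ P(x,y). Per-cell terms -P(x,y)·log₂P(x,y):
  X=0: 0.35948, 0.28465, 0.48819
  X=1: 0.48819, 0.18079, 0.00000
  X=2: 0.18079, 0.28465, 0.18079
  X=3: 0.00000, 0.28465, 0.28465
  (cells with P = 0 contribute 0)
Sum of the 12 terms: H(X,Y) = 3.0168 bits

Marginal of Y (column sums):
  P(Y=0) = 3/26 + 3/13 + 1/26 + 0 = 5/13
  P(Y=1) = 1/13 + 1/26 + 1/13 + 1/13 = 7/26
  P(Y=2) = 3/13 + 0 + 1/26 + 1/13 = 9/26
H(Y) = -[(5/13)·log₂(5/13) + (7/26)·log₂(7/26) + (9/26)·log₂(9/26)]
  = 0.53020 + 0.50968 + 0.52979 = 1.5697 bits

H(X|Y) = H(X,Y) - H(Y) = 3.0168 - 1.5697 = 1.4471 bits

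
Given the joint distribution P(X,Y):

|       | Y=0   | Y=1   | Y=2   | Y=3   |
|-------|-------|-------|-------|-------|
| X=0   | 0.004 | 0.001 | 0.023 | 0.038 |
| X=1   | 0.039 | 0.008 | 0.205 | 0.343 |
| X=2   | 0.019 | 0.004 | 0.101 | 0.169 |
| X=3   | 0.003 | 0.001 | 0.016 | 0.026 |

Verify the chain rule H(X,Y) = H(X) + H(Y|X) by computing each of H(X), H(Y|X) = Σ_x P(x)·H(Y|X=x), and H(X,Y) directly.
H(X) = 1.4277 bits, H(Y|X) = 1.3305 bits, H(X,Y) = 2.7582 bits

Marginal of X (row sums):
  P(X=0) = 0.004 + 0.001 + 0.023 + 0.038 = 0.066
  P(X=1) = 0.039 + 0.008 + 0.205 + 0.343 = 0.595
  P(X=2) = 0.019 + 0.004 + 0.101 + 0.169 = 0.293
  P(X=3) = 0.003 + 0.001 + 0.016 + 0.026 = 0.046
H(X) = -[0.066·log₂(0.066) + 0.595·log₂(0.595) + 0.293·log₂(0.293) + 0.046·log₂(0.046)]
  = 0.25881 + 0.44568 + 0.51891 + 0.20434 = 1.4277 bits

H(Y|X) = Σ_x P(x)·H(Y|X=x):
  X=0: P(X=0) = 0.066, P(Y|X=0) = (2/33, 1/66, 23/66, 19/33) → H(Y|X=0) = 1.32526
  X=1: P(X=1) = 0.595, P(Y|X=1) = (39/595, 8/595, 41/119, 49/85) → H(Y|X=1) = 1.32903
  X=2: P(X=2) = 0.293, P(Y|X=2) = (19/293, 4/293, 101/293, 169/293) → H(Y|X=2) = 1.32807
  X=3: P(X=3) = 0.046, P(Y|X=3) = (3/46, 1/46, 8/23, 13/23) → H(Y|X=3) = 1.37212
H(Y|X) = 0.066·1.32526 + 0.595·1.32903 + 0.293·1.32807 + 0.046·1.37212 = 1.3305 bits

H(X,Y) = -Σ_{x,y} P(x,y) log₂ P(x,y). Per-cell terms -P(x,y)·log₂P(x,y):
  X=0: 0.03186, 0.00997, 0.12517, 0.17928
  X=1: 0.18253, 0.05573, 0.46869, 0.52950
  X=2: 0.10864, 0.03186, 0.33406, 0.43347
  X=3: 0.02514, 0.00997, 0.09545, 0.13690
Sum of the 16 terms: H(X,Y) = 2.7582 bits

Chain rule check:
  H(X) + H(Y|X) = 1.4277 + 1.3305 = 2.7582 bits
  H(X,Y) = 2.7582 bits
✓ Chain rule verified.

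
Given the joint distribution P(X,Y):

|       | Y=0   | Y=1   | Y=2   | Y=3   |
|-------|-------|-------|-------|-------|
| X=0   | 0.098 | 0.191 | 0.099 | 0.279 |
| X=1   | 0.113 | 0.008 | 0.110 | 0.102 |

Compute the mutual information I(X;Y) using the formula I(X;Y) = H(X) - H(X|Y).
0.1314 bits

I(X;Y) = H(X) - H(X|Y)

Marginal of X (row sums):
  P(X=0) = 0.098 + 0.191 + 0.099 + 0.279 = 0.667
  P(X=1) = 0.113 + 0.008 + 0.110 + 0.102 = 0.333
H(X) = -[0.667·log₂(0.667) + 0.333·log₂(0.333)]
  = 0.3897 + 0.5283 = 0.9180 bits

Marginal of Y (column sums):
  P(Y=0) = 0.098 + 0.113 = 0.211
  P(Y=1) = 0.191 + 0.008 = 0.199
  P(Y=2) = 0.099 + 0.110 = 0.209
  P(Y=3) = 0.279 + 0.102 = 0.381
H(X|Y) = Σ_y P(y)·H(X|Y=y):
  Y=0: P(Y=0) = 0.211, P(X|Y=0) = (98/211, 113/211) → H(X|Y=0) = 0.9964
  Y=1: P(Y=1) = 0.199, P(X|Y=1) = (191/199, 8/199) → H(X|Y=1) = 0.2432
  Y=2: P(Y=2) = 0.209, P(X|Y=2) = (9/19, 10/19) → H(X|Y=2) = 0.9980
  Y=3: P(Y=3) = 0.381, P(X|Y=3) = (93/127, 34/127) → H(X|Y=3) = 0.8382
H(X|Y) = 0.211·0.9964 + 0.199·0.2432 + 0.209·0.9980 + 0.381·0.8382 = 0.7866 bits

I(X;Y) = H(X) - H(X|Y) = 0.9180 - 0.7866 = 0.1314 bits

Cross-check via I(X;Y) = H(X) + H(Y) - H(X,Y): computing H(Y) from the column sums and H(X,Y) from the 8 cells in the same way gives H(Y) = 1.9395 bits and H(X,Y) = 2.7261 bits, so
I(X;Y) = 0.9180 + 1.9395 - 2.7261 = 0.1314 bits ✓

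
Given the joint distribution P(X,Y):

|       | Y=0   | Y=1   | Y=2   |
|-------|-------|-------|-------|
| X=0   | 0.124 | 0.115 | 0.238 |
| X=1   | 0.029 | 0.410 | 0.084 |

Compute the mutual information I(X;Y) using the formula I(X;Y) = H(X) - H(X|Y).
0.2265 bits

I(X;Y) = H(X) - H(X|Y)

Marginal of X (row sums):
  P(X=0) = 0.124 + 0.115 + 0.238 = 0.477
  P(X=1) = 0.029 + 0.410 + 0.084 = 0.523
H(X) = -[0.477·log₂(0.477) + 0.523·log₂(0.523)]
  = 0.509407 + 0.489066 = 0.99847 bits

Marginal of Y (column sums):
  P(Y=0) = 0.124 + 0.029 = 0.153
  P(Y=1) = 0.115 + 0.410 = 0.525
  P(Y=2) = 0.238 + 0.084 = 0.322
H(X|Y) = Σ_y P(y)·H(X|Y=y):
  Y=0: P(Y=0) = 0.153, P(X|Y=0) = (124/153, 29/153) → H(X|Y=0) = 0.700513
  Y=1: P(Y=1) = 0.525, P(X|Y=1) = (23/105, 82/105) → H(X|Y=1) = 0.758425
  Y=2: P(Y=2) = 0.322, P(X|Y=2) = (17/23, 6/23) → H(X|Y=2) = 0.828056
H(X|Y) = 0.153·0.700513 + 0.525·0.758425 + 0.322·0.828056 = 0.77199 bits

I(X;Y) = H(X) - H(X|Y) = 0.99847 - 0.77199 = 0.2265 bits

Cross-check via I(X;Y) = H(X) + H(Y) - H(X,Y): computing H(Y) from the column sums and H(X,Y) from the 6 cells in the same way gives H(Y) = 1.42886 bits and H(X,Y) = 2.20084 bits, so
I(X;Y) = 0.99847 + 1.42886 - 2.20084 = 0.2265 bits ✓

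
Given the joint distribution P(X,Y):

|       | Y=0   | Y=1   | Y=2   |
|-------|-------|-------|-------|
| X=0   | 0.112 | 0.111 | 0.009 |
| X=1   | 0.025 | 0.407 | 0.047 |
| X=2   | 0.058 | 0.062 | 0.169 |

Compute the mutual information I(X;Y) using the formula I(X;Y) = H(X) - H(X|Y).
0.3595 bits

I(X;Y) = H(X) - H(X|Y)

Marginal of X (row sums):
  P(X=0) = 0.112 + 0.111 + 0.009 = 0.232
  P(X=1) = 0.025 + 0.407 + 0.047 = 0.479
  P(X=2) = 0.058 + 0.062 + 0.169 = 0.289
H(X) = -[0.232·log₂(0.232) + 0.479·log₂(0.479) + 0.289·log₂(0.289)]
  = 0.48901 + 0.50865 + 0.51756 = 1.5152 bits

Marginal of Y (column sums):
  P(Y=0) = 0.112 + 0.025 + 0.058 = 0.195
  P(Y=1) = 0.111 + 0.407 + 0.062 = 0.580
  P(Y=2) = 0.009 + 0.047 + 0.169 = 0.225
H(X|Y) = Σ_y P(y)·H(X|Y=y):
  Y=0: P(Y=0) = 0.195, P(X|Y=0) = (112/195, 5/39, 58/195) → H(X|Y=0) = 1.35972
  Y=1: P(Y=1) = 0.580, P(X|Y=1) = (111/580, 407/580, 31/290) → H(X|Y=1) = 1.15995
  Y=2: P(Y=2) = 0.225, P(X|Y=2) = (1/25, 47/225, 169/225) → H(X|Y=2) = 0.96781
H(X|Y) = 0.195·1.35972 + 0.580·1.15995 + 0.225·0.96781 = 1.1557 bits

I(X;Y) = H(X) - H(X|Y) = 1.5152 - 1.1557 = 0.3595 bits

Cross-check via I(X;Y) = H(X) + H(Y) - H(X,Y): computing H(Y) from the column sums and H(X,Y) from the 9 cells in the same way gives H(Y) = 1.3999 bits and H(X,Y) = 2.5556 bits, so
I(X;Y) = 1.5152 + 1.3999 - 2.5556 = 0.3595 bits ✓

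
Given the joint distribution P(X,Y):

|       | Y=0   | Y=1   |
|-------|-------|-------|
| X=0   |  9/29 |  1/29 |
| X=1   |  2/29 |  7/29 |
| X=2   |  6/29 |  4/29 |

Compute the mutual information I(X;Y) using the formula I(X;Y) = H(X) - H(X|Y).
0.2447 bits

I(X;Y) = H(X) - H(X|Y)

Marginal of X (row sums):
  P(X=0) = 9/29 + 1/29 = 10/29
  P(X=1) = 2/29 + 7/29 = 9/29
  P(X=2) = 6/29 + 4/29 = 10/29
H(X) = -[(10/29)·log₂(10/29) + (9/29)·log₂(9/29) + (10/29)·log₂(10/29)]
  = 0.52967 + 0.52388 + 0.52967 = 1.5832 bits

Marginal of Y (column sums):
  P(Y=0) = 9/29 + 2/29 + 6/29 = 17/29
  P(Y=1) = 1/29 + 7/29 + 4/29 = 12/29
H(X|Y) = Σ_y P(y)·H(X|Y=y):
  Y=0: P(Y=0) = 17/29, P(X|Y=0) = (9/17, 2/17, 6/17) → H(X|Y=0) = 1.37928
  Y=1: P(Y=1) = 12/29, P(X|Y=1) = (1/12, 7/12, 1/3) → H(X|Y=1) = 1.28067
H(X|Y) = (17/29)·1.37928 + (12/29)·1.28067 = 1.3385 bits

I(X;Y) = H(X) - H(X|Y) = 1.5832 - 1.3385 = 0.2447 bits

Cross-check via I(X;Y) = H(X) + H(Y) - H(X,Y): computing H(Y) from the column sums and H(X,Y) from the 6 cells in the same way gives H(Y) = 0.9784 bits and H(X,Y) = 2.3169 bits, so
I(X;Y) = 1.5832 + 0.9784 - 2.3169 = 0.2447 bits ✓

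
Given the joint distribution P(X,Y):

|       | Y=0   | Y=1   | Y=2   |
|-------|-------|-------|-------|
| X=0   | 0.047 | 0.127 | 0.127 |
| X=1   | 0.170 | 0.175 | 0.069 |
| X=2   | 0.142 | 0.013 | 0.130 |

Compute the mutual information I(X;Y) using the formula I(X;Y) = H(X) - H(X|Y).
0.1787 bits

I(X;Y) = H(X) - H(X|Y)

Marginal of X (row sums):
  P(X=0) = 0.047 + 0.127 + 0.127 = 0.301
  P(X=1) = 0.170 + 0.175 + 0.069 = 0.414
  P(X=2) = 0.142 + 0.013 + 0.130 = 0.285
H(X) = -[0.301·log₂(0.301) + 0.414·log₂(0.414) + 0.285·log₂(0.285)]
  = 0.52138 + 0.52673 + 0.51613 = 1.56424 bits

Marginal of Y (column sums):
  P(Y=0) = 0.047 + 0.170 + 0.142 = 0.359
  P(Y=1) = 0.127 + 0.175 + 0.013 = 0.315
  P(Y=2) = 0.127 + 0.069 + 0.130 = 0.326
H(X|Y) = Σ_y P(y)·H(X|Y=y):
  Y=0: P(Y=0) = 0.359, P(X|Y=0) = (47/359, 170/359, 142/359) → H(X|Y=0) = 1.42398
  Y=1: P(Y=1) = 0.315, P(X|Y=1) = (127/315, 5/9, 13/315) → H(X|Y=1) = 1.18927
  Y=2: P(Y=2) = 0.326, P(X|Y=2) = (127/326, 69/326, 65/163) → H(X|Y=2) = 1.53290
H(X|Y) = 0.359·1.42398 + 0.315·1.18927 + 0.326·1.53290 = 1.38555 bits

I(X;Y) = H(X) - H(X|Y) = 1.56424 - 1.38555 = 0.1787 bits

Cross-check via I(X;Y) = H(X) + H(Y) - H(X,Y): computing H(Y) from the column sums and H(X,Y) from the 9 cells in the same way gives H(Y) = 1.58271 bits and H(X,Y) = 2.96827 bits, so
I(X;Y) = 1.56424 + 1.58271 - 2.96827 = 0.1787 bits ✓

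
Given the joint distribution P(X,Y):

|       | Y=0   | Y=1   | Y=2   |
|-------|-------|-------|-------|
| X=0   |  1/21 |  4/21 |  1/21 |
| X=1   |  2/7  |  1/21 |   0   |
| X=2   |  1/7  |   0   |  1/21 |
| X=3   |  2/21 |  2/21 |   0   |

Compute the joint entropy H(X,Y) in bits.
2.8559 bits

H(X,Y) = -Σ_{x,y} P(x,y) log₂ P(x,y). Per-cell terms -P(x,y)·log₂P(x,y):
  X=0: 0.20916, 0.45568, 0.20916
  X=1: 0.51639, 0.20916, 0.00000
  X=2: 0.40105, 0.00000, 0.20916
  X=3: 0.32308, 0.32308, 0.00000
  (cells with P = 0 contribute 0)
Sum of the 12 terms: H(X,Y) = 2.8559 bits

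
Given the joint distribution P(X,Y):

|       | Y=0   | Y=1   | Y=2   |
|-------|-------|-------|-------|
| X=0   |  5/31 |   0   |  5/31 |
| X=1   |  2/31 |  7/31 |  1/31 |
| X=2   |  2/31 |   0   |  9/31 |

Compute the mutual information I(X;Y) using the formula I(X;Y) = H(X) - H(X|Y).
0.5711 bits

I(X;Y) = H(X) - H(X|Y)

Marginal of X (row sums):
  P(X=0) = 5/31 + 0 + 5/31 = 10/31
  P(X=1) = 2/31 + 7/31 + 1/31 = 10/31
  P(X=2) = 2/31 + 0 + 9/31 = 11/31
H(X) = -[(10/31)·log₂(10/31) + (10/31)·log₂(10/31) + (11/31)·log₂(11/31)]
  = 0.52654 + 0.52654 + 0.53040 = 1.5835 bits

Marginal of Y (column sums):
  P(Y=0) = 5/31 + 2/31 + 2/31 = 9/31
  P(Y=1) = 0 + 7/31 + 0 = 7/31
  P(Y=2) = 5/31 + 1/31 + 9/31 = 15/31
H(X|Y) = Σ_y P(y)·H(X|Y=y):
  Y=0: P(Y=0) = 9/31, P(X|Y=0) = (5/9, 2/9, 2/9) → H(X|Y=0) = 1.43552
  Y=1: P(Y=1) = 7/31, P(X|Y=1) = (0, 1, 0) → H(X|Y=1) = 0.00000
  Y=2: P(Y=2) = 15/31, P(X|Y=2) = (1/3, 1/15, 3/5) → H(X|Y=2) = 1.23096
H(X|Y) = (9/31)·1.43552 + (7/31)·0.00000 + (15/31)·1.23096 = 1.0124 bits

I(X;Y) = H(X) - H(X|Y) = 1.5835 - 1.0124 = 0.5711 bits

Cross-check via I(X;Y) = H(X) + H(Y) - H(X,Y): computing H(Y) from the column sums and H(X,Y) from the 9 cells in the same way gives H(Y) = 1.5095 bits and H(X,Y) = 2.5219 bits, so
I(X;Y) = 1.5835 + 1.5095 - 2.5219 = 0.5711 bits ✓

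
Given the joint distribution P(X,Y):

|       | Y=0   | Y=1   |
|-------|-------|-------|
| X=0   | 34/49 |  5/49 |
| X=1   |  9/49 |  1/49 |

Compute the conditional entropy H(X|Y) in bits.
0.7291 bits

H(X|Y) = H(X,Y) - H(Y)

H(X,Y) = -Σ_{x,y} P(x,y) log₂ P(x,y). Per-cell terms -P(x,y)·log₂P(x,y):
  X=0: 0.36584, 0.33600
  X=1: 0.44904, 0.11459
Sum of the 4 terms: H(X,Y) = 1.2655 bits

Marginal of Y (column sums):
  P(Y=0) = 34/49 + 9/49 = 43/49
  P(Y=1) = 5/49 + 1/49 = 6/49
H(Y) = -[(43/49)·log₂(43/49) + (6/49)·log₂(6/49)]
  = 0.16537 + 0.37099 = 0.5364 bits

H(X|Y) = H(X,Y) - H(Y) = 1.2655 - 0.5364 = 0.7291 bits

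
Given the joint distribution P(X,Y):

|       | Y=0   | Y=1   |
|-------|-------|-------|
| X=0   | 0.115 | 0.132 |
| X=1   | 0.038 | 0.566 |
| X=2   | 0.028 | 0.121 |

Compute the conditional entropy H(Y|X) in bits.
0.5547 bits

H(Y|X) = H(X,Y) - H(X)

H(X,Y) = -Σ_{x,y} P(x,y) log₂ P(x,y). Per-cell terms -P(x,y)·log₂P(x,y):
  X=0: 0.35883, 0.38562
  X=1: 0.17928, 0.46476
  X=2: 0.14444, 0.36868
Sum of the 6 terms: H(X,Y) = 1.9016 bits

Marginal of X (row sums):
  P(X=0) = 0.115 + 0.132 = 0.247
  P(X=1) = 0.038 + 0.566 = 0.604
  P(X=2) = 0.028 + 0.121 = 0.149
H(X) = -[0.247·log₂(0.247) + 0.604·log₂(0.604) + 0.149·log₂(0.149)]
  = 0.49830 + 0.43934 + 0.40925 = 1.3469 bits

H(Y|X) = H(X,Y) - H(X) = 1.9016 - 1.3469 = 0.5547 bits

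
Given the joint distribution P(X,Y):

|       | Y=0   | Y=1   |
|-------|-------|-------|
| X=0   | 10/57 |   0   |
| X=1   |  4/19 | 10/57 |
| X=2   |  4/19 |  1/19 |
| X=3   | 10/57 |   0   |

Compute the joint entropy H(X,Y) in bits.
2.4916 bits

H(X,Y) = -Σ_{x,y} P(x,y) log₂ P(x,y). Per-cell terms -P(x,y)·log₂P(x,y):
  X=0: 0.44052, 0.00000
  X=1: 0.47325, 0.44052
  X=2: 0.47325, 0.22358
  X=3: 0.44052, 0.00000
  (cells with P = 0 contribute 0)
Sum of the 8 terms: H(X,Y) = 2.4916 bits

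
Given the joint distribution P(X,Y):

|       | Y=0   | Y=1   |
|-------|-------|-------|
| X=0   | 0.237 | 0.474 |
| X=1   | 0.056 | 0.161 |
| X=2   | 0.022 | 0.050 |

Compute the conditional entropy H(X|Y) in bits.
1.0982 bits

H(X|Y) = H(X,Y) - H(Y)

H(X,Y) = -Σ_{x,y} P(x,y) log₂ P(x,y). Per-cell terms -P(x,y)·log₂P(x,y):
  X=0: 0.4923, 0.5105
  X=1: 0.2329, 0.4242
  X=2: 0.1211, 0.2161
Sum of the 6 terms: H(X,Y) = 1.9971 bits

Marginal of Y (column sums):
  P(Y=0) = 0.237 + 0.056 + 0.022 = 0.315
  P(Y=1) = 0.474 + 0.161 + 0.050 = 0.685
H(Y) = -[0.315·log₂(0.315) + 0.685·log₂(0.685)]
  = 0.5250 + 0.3739 = 0.8989 bits

H(X|Y) = H(X,Y) - H(Y) = 1.9971 - 0.8989 = 1.0982 bits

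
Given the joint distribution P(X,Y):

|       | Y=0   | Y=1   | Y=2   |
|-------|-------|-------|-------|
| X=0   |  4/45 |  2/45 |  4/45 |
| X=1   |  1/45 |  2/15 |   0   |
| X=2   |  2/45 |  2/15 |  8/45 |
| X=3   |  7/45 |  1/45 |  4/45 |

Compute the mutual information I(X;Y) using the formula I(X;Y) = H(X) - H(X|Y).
0.3113 bits

I(X;Y) = H(X) - H(X|Y)

Marginal of X (row sums):
  P(X=0) = 4/45 + 2/45 + 4/45 = 2/9
  P(X=1) = 1/45 + 2/15 + 0 = 7/45
  P(X=2) = 2/45 + 2/15 + 8/45 = 16/45
  P(X=3) = 7/45 + 1/45 + 4/45 = 4/15
H(X) = -[(2/9)·log₂(2/9) + (7/45)·log₂(7/45) + (16/45)·log₂(16/45) + (4/15)·log₂(4/15)]
  = 0.4822056 + 0.4175886 + 0.5304367 + 0.5085042 = 1.938735 bits

Marginal of Y (column sums):
  P(Y=0) = 4/45 + 1/45 + 2/45 + 7/45 = 14/45
  P(Y=1) = 2/45 + 2/15 + 2/15 + 1/45 = 1/3
  P(Y=2) = 4/45 + 0 + 8/45 + 4/45 = 16/45
H(X|Y) = Σ_y P(y)·H(X|Y=y):
  Y=0: P(Y=0) = 14/45, P(X|Y=0) = (2/7, 1/14, 1/7, 1/2) → H(X|Y=0) = 1.6893917
  Y=1: P(Y=1) = 1/3, P(X|Y=1) = (2/15, 2/5, 2/5, 1/15) → H(X|Y=1) = 1.7055873
  Y=2: P(Y=2) = 16/45, P(X|Y=2) = (1/4, 0, 1/2, 1/4) → H(X|Y=2) = 1.5000000
H(X|Y) = (14/45)·1.6893917 + (1/3)·1.7055873 + (16/45)·1.5000000 = 1.627451 bits

I(X;Y) = H(X) - H(X|Y) = 1.938735 - 1.627451 = 0.3113 bits

Cross-check via I(X;Y) = H(X) + H(Y) - H(X,Y): computing H(Y) from the column sums and H(X,Y) from the 12 cells in the same way gives H(Y) = 1.582824 bits and H(X,Y) = 3.210275 bits, so
I(X;Y) = 1.938735 + 1.582824 - 3.210275 = 0.3113 bits ✓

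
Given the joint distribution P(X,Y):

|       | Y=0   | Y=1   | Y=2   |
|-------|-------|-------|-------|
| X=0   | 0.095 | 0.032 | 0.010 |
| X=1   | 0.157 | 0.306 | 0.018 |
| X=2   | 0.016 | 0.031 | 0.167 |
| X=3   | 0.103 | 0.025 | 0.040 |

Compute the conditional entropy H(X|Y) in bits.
1.3819 bits

H(X|Y) = H(X,Y) - H(Y)

H(X,Y) = -Σ_{x,y} P(x,y) log₂ P(x,y). Per-cell terms -P(x,y)·log₂P(x,y):
  X=0: 0.32261, 0.15891, 0.06644
  X=1: 0.41937, 0.52277, 0.10433
  X=2: 0.09545, 0.15536, 0.43121
  X=3: 0.33777, 0.13305, 0.18575
Sum of the 12 terms: H(X,Y) = 2.9330 bits

Marginal of Y (column sums):
  P(Y=0) = 0.095 + 0.157 + 0.016 + 0.103 = 0.371
  P(Y=1) = 0.032 + 0.306 + 0.031 + 0.025 = 0.394
  P(Y=2) = 0.010 + 0.018 + 0.167 + 0.040 = 0.235
H(Y) = -[0.371·log₂(0.371) + 0.394·log₂(0.394) + 0.235·log₂(0.235)]
  = 0.53072 + 0.52943 + 0.49098 = 1.5511 bits

H(X|Y) = H(X,Y) - H(Y) = 2.9330 - 1.5511 = 1.3819 bits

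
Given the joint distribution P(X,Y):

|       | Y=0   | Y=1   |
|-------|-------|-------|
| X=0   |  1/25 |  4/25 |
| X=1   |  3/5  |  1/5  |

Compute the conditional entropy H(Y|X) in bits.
0.7934 bits

H(Y|X) = H(X,Y) - H(X)

H(X,Y) = -Σ_{x,y} P(x,y) log₂ P(x,y). Per-cell terms -P(x,y)·log₂P(x,y):
  X=0: 0.18575, 0.42302
  X=1: 0.44218, 0.46439
Sum of the 4 terms: H(X,Y) = 1.5153 bits

Marginal of X (row sums):
  P(X=0) = 1/25 + 4/25 = 1/5
  P(X=1) = 3/5 + 1/5 = 4/5
H(X) = -[(1/5)·log₂(1/5) + (4/5)·log₂(4/5)]
  = 0.46439 + 0.25754 = 0.7219 bits

H(Y|X) = H(X,Y) - H(X) = 1.5153 - 0.7219 = 0.7934 bits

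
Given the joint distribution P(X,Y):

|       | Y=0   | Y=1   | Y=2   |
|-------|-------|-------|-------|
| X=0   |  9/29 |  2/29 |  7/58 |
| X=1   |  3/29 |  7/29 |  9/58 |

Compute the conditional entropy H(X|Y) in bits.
0.8456 bits

H(X|Y) = H(X,Y) - H(Y)

H(X,Y) = -Σ_{x,y} P(x,y) log₂ P(x,y). Per-cell terms -P(x,y)·log₂P(x,y):
  X=0: 0.52388, 0.26607, 0.36818
  X=1: 0.33859, 0.49498, 0.41711
Sum of the 6 terms: H(X,Y) = 2.4088 bits

Marginal of Y (column sums):
  P(Y=0) = 9/29 + 3/29 = 12/29
  P(Y=1) = 2/29 + 7/29 = 9/29
  P(Y=2) = 7/58 + 9/58 = 8/29
H(Y) = -[(12/29)·log₂(12/29) + (9/29)·log₂(9/29) + (8/29)·log₂(8/29)]
  = 0.52677 + 0.52388 + 0.51255 = 1.5632 bits

H(X|Y) = H(X,Y) - H(Y) = 2.4088 - 1.5632 = 0.8456 bits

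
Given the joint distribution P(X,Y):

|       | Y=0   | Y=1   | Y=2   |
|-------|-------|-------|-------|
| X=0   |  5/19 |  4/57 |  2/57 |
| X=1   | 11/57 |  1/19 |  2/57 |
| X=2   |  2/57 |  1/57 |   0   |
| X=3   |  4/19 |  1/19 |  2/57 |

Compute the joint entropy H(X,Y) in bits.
2.9349 bits

H(X,Y) = -Σ_{x,y} P(x,y) log₂ P(x,y). Per-cell terms -P(x,y)·log₂P(x,y):
  X=0: 0.5068, 0.2690, 0.1696
  X=1: 0.4580, 0.2236, 0.1696
  X=2: 0.1696, 0.1023, 0.0000
  X=3: 0.4732, 0.2236, 0.1696
  (cells with P = 0 contribute 0)
Sum of the 12 terms: H(X,Y) = 2.9349 bits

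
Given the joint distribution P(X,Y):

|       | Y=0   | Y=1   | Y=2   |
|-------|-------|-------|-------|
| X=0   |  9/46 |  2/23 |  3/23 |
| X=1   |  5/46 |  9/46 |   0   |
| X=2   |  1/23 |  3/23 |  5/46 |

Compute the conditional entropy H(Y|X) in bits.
1.3222 bits

H(Y|X) = H(X,Y) - H(X)

H(X,Y) = -Σ_{x,y} P(x,y) log₂ P(x,y). Per-cell terms -P(x,y)·log₂P(x,y):
  X=0: 0.460494, 0.306397, 0.383296
  X=1: 0.348004, 0.460494, 0.000000
  X=2: 0.196677, 0.383296, 0.348004
  (cells with P = 0 contribute 0)
Sum of the 9 terms: H(X,Y) = 2.88666 bits

Marginal of X (row sums):
  P(X=0) = 9/46 + 2/23 + 3/23 = 19/46
  P(X=1) = 5/46 + 9/46 + 0 = 7/23
  P(X=2) = 1/23 + 3/23 + 5/46 = 13/46
H(X) = -[(19/46)·log₂(19/46) + (7/23)·log₂(7/23) + (13/46)·log₂(13/46)]
  = 0.526892 + 0.522324 + 0.515230 = 1.56445 bits

H(Y|X) = H(X,Y) - H(X) = 2.88666 - 1.56445 = 1.3222 bits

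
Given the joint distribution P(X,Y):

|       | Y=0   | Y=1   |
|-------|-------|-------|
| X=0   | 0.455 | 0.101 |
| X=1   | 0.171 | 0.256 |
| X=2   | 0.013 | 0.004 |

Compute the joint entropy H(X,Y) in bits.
1.9032 bits

H(X,Y) = -Σ_{x,y} P(x,y) log₂ P(x,y). Per-cell terms -P(x,y)·log₂P(x,y):
  X=0: 0.5169, 0.3341
  X=1: 0.4357, 0.5032
  X=2: 0.0814, 0.0319
Sum of the 6 terms: H(X,Y) = 1.9032 bits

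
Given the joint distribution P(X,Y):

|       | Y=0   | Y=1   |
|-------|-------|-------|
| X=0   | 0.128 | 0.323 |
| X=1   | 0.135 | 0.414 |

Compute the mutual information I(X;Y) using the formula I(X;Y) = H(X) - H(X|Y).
0.0013 bits

I(X;Y) = H(X) - H(X|Y)

Marginal of X (row sums):
  P(X=0) = 0.128 + 0.323 = 0.451
  P(X=1) = 0.135 + 0.414 = 0.549
H(X) = -[0.451·log₂(0.451) + 0.549·log₂(0.549)]
  = 0.51811 + 0.47495 = 0.99306 bits

Marginal of Y (column sums):
  P(Y=0) = 0.128 + 0.135 = 0.263
  P(Y=1) = 0.323 + 0.414 = 0.737
H(X|Y) = Σ_y P(y)·H(X|Y=y):
  Y=0: P(Y=0) = 0.263, P(X|Y=0) = (128/263, 135/263) → H(X|Y=0) = 0.99949
  Y=1: P(Y=1) = 0.737, P(X|Y=1) = (323/737, 414/737) → H(X|Y=1) = 0.98897
H(X|Y) = 0.263·0.99949 + 0.737·0.98897 = 0.99174 bits

I(X;Y) = H(X) - H(X|Y) = 0.99306 - 0.99174 = 0.0013 bits

Cross-check via I(X;Y) = H(X) + H(Y) - H(X,Y): computing H(Y) from the column sums and H(X,Y) from the 4 cells in the same way gives H(Y) = 0.83124 bits and H(X,Y) = 1.82298 bits, so
I(X;Y) = 0.99306 + 0.83124 - 1.82298 = 0.0013 bits ✓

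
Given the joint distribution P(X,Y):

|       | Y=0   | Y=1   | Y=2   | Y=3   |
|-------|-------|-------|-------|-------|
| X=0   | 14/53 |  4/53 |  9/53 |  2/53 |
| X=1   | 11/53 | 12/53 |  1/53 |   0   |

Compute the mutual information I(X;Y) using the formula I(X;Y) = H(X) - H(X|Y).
0.1934 bits

I(X;Y) = H(X) - H(X|Y)

Marginal of X (row sums):
  P(X=0) = 14/53 + 4/53 + 9/53 + 2/53 = 29/53
  P(X=1) = 11/53 + 12/53 + 1/53 + 0 = 24/53
H(X) = -[(29/53)·log₂(29/53) + (24/53)·log₂(24/53)]
  = 0.4760 + 0.5176 = 0.9936 bits

Marginal of Y (column sums):
  P(Y=0) = 14/53 + 11/53 = 25/53
  P(Y=1) = 4/53 + 12/53 = 16/53
  P(Y=2) = 9/53 + 1/53 = 10/53
  P(Y=3) = 2/53 + 0 = 2/53
H(X|Y) = Σ_y P(y)·H(X|Y=y):
  Y=0: P(Y=0) = 25/53, P(X|Y=0) = (14/25, 11/25) → H(X|Y=0) = 0.9896
  Y=1: P(Y=1) = 16/53, P(X|Y=1) = (1/4, 3/4) → H(X|Y=1) = 0.8113
  Y=2: P(Y=2) = 10/53, P(X|Y=2) = (9/10, 1/10) → H(X|Y=2) = 0.4690
  Y=3: P(Y=3) = 2/53, P(X|Y=3) = (1, 0) → H(X|Y=3) = 0.0000
H(X|Y) = (25/53)·0.9896 + (16/53)·0.8113 + (10/53)·0.4690 + (2/53)·0.0000 = 0.8002 bits

I(X;Y) = H(X) - H(X|Y) = 0.9936 - 0.8002 = 0.1934 bits

Cross-check via I(X;Y) = H(X) + H(Y) - H(X,Y): computing H(Y) from the column sums and H(X,Y) from the 8 cells in the same way gives H(Y) = 1.6654 bits and H(X,Y) = 2.4656 bits, so
I(X;Y) = 0.9936 + 1.6654 - 2.4656 = 0.1934 bits ✓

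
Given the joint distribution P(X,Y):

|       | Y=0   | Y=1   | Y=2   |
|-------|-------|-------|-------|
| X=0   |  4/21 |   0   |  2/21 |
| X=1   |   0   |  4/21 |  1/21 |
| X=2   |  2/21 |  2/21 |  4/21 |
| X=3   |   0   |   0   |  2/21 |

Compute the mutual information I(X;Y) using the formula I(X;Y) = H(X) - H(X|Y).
0.5510 bits

I(X;Y) = H(X) - H(X|Y)

Marginal of X (row sums):
  P(X=0) = 4/21 + 0 + 2/21 = 2/7
  P(X=1) = 0 + 4/21 + 1/21 = 5/21
  P(X=2) = 2/21 + 2/21 + 4/21 = 8/21
  P(X=3) = 0 + 0 + 2/21 = 2/21
H(X) = -[(2/7)·log₂(2/7) + (5/21)·log₂(5/21) + (8/21)·log₂(8/21) + (2/21)·log₂(2/21)]
  = 0.516387 + 0.492950 + 0.530407 + 0.323078 = 1.86282 bits

Marginal of Y (column sums):
  P(Y=0) = 4/21 + 0 + 2/21 + 0 = 2/7
  P(Y=1) = 0 + 4/21 + 2/21 + 0 = 2/7
  P(Y=2) = 2/21 + 1/21 + 4/21 + 2/21 = 3/7
H(X|Y) = Σ_y P(y)·H(X|Y=y):
  Y=0: P(Y=0) = 2/7, P(X|Y=0) = (2/3, 0, 1/3, 0) → H(X|Y=0) = 0.918296
  Y=1: P(Y=1) = 2/7, P(X|Y=1) = (0, 2/3, 1/3, 0) → H(X|Y=1) = 0.918296
  Y=2: P(Y=2) = 3/7, P(X|Y=2) = (2/9, 1/9, 4/9, 2/9) → H(X|Y=2) = 1.836592
H(X|Y) = (2/7)·0.918296 + (2/7)·0.918296 + (3/7)·1.836592 = 1.31185 bits

I(X;Y) = H(X) - H(X|Y) = 1.86282 - 1.31185 = 0.5510 bits

Cross-check via I(X;Y) = H(X) + H(Y) - H(X,Y): computing H(Y) from the column sums and H(X,Y) from the 12 cells in the same way gives H(Y) = 1.55666 bits and H(X,Y) = 2.86851 bits, so
I(X;Y) = 1.86282 + 1.55666 - 2.86851 = 0.5510 bits ✓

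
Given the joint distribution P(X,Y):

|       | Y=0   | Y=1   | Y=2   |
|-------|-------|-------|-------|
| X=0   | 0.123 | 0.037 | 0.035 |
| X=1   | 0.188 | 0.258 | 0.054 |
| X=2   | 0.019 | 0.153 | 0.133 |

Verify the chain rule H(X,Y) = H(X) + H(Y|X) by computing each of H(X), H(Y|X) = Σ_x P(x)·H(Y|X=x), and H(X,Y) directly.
H(X) = 1.4824 bits, H(Y|X) = 1.3298 bits, H(X,Y) = 2.8122 bits

Marginal of X (row sums):
  P(X=0) = 0.123 + 0.037 + 0.035 = 0.195
  P(X=1) = 0.188 + 0.258 + 0.054 = 0.500
  P(X=2) = 0.019 + 0.153 + 0.133 = 0.305
H(X) = -[0.195·log₂(0.195) + 0.500·log₂(0.500) + 0.305·log₂(0.305)]
  = 0.45990 + 0.50000 + 0.52250 = 1.4824 bits

H(Y|X) = Σ_x P(x)·H(Y|X=x):
  X=0: P(X=0) = 0.195, P(Y|X=0) = (41/65, 37/195, 7/39) → H(Y|X=0) = 1.31910
  X=1: P(X=1) = 0.500, P(Y|X=1) = (47/125, 129/250, 27/250) → H(Y|X=1) = 1.36994
  X=2: P(X=2) = 0.305, P(Y|X=2) = (19/305, 153/305, 133/305) → H(Y|X=2) = 1.27088
H(Y|X) = 0.195·1.31910 + 0.500·1.36994 + 0.305·1.27088 = 1.3298 bits

H(X,Y) = -Σ_{x,y} P(x,y) log₂ P(x,y). Per-cell terms -P(x,y)·log₂P(x,y):
  X=0: 0.37186, 0.17598, 0.16928
  X=1: 0.45330, 0.50428, 0.22739
  X=2: 0.10864, 0.41438, 0.38710
Sum of the 9 terms: H(X,Y) = 2.8122 bits

Chain rule check:
  H(X) + H(Y|X) = 1.4824 + 1.3298 = 2.8122 bits
  H(X,Y) = 2.8122 bits
✓ Chain rule verified.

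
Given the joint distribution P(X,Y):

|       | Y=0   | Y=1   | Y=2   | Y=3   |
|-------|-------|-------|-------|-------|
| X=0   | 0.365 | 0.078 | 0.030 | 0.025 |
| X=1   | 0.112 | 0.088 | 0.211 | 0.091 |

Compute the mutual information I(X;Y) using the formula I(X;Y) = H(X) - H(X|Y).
0.2415 bits

I(X;Y) = H(X) - H(X|Y)

Marginal of X (row sums):
  P(X=0) = 0.365 + 0.078 + 0.030 + 0.025 = 0.498
  P(X=1) = 0.112 + 0.088 + 0.211 + 0.091 = 0.502
H(X) = -[0.498·log₂(0.498) + 0.502·log₂(0.502)]
  = 0.5009 + 0.4991 = 1.0000 bits

Marginal of Y (column sums):
  P(Y=0) = 0.365 + 0.112 = 0.477
  P(Y=1) = 0.078 + 0.088 = 0.166
  P(Y=2) = 0.030 + 0.211 = 0.241
  P(Y=3) = 0.025 + 0.091 = 0.116
H(X|Y) = Σ_y P(y)·H(X|Y=y):
  Y=0: P(Y=0) = 0.477, P(X|Y=0) = (365/477, 112/477) → H(X|Y=0) = 0.7863
  Y=1: P(Y=1) = 0.166, P(X|Y=1) = (39/83, 44/83) → H(X|Y=1) = 0.9974
  Y=2: P(Y=2) = 0.241, P(X|Y=2) = (30/241, 211/241) → H(X|Y=2) = 0.5421
  Y=3: P(Y=3) = 0.116, P(X|Y=3) = (25/116, 91/116) → H(X|Y=3) = 0.7519
H(X|Y) = 0.477·0.7863 + 0.166·0.9974 + 0.241·0.5421 + 0.116·0.7519 = 0.7585 bits

I(X;Y) = H(X) - H(X|Y) = 1.0000 - 0.7585 = 0.2415 bits

Cross-check via I(X;Y) = H(X) + H(Y) - H(X,Y): computing H(Y) from the column sums and H(X,Y) from the 8 cells in the same way gives H(Y) = 1.7947 bits and H(X,Y) = 2.5532 bits, so
I(X;Y) = 1.0000 + 1.7947 - 2.5532 = 0.2415 bits ✓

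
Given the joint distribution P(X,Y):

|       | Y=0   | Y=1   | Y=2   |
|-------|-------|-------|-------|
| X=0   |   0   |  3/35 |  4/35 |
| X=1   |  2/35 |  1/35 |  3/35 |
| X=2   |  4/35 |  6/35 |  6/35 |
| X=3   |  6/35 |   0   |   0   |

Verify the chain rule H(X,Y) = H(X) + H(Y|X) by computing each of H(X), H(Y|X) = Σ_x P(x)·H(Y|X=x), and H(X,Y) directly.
H(X) = 1.8530 bits, H(Y|X) = 1.1609 bits, H(X,Y) = 3.0139 bits

Marginal of X (row sums):
  P(X=0) = 0 + 3/35 + 4/35 = 1/5
  P(X=1) = 2/35 + 1/35 + 3/35 = 6/35
  P(X=2) = 4/35 + 6/35 + 6/35 = 16/35
  P(X=3) = 6/35 + 0 + 0 = 6/35
H(X) = -[(1/5)·log₂(1/5) + (6/35)·log₂(6/35) + (16/35)·log₂(16/35) + (6/35)·log₂(6/35)]
  = 0.46439 + 0.43617 + 0.51624 + 0.43617 = 1.8530 bits

H(Y|X) = Σ_x P(x)·H(Y|X=x):
  X=0: P(X=0) = 1/5, P(Y|X=0) = (0, 3/7, 4/7) → H(Y|X=0) = 0.98523
  X=1: P(X=1) = 6/35, P(Y|X=1) = (1/3, 1/6, 1/2) → H(Y|X=1) = 1.45915
  X=2: P(X=2) = 16/35, P(Y|X=2) = (1/4, 3/8, 3/8) → H(Y|X=2) = 1.56128
  X=3: P(X=3) = 6/35, P(Y|X=3) = (1, 0, 0) → H(Y|X=3) = 0.00000
H(Y|X) = (1/5)·0.98523 + (6/35)·1.45915 + (16/35)·1.56128 + (6/35)·0.00000 = 1.1609 bits

H(X,Y) = -Σ_{x,y} P(x,y) log₂ P(x,y). Per-cell terms -P(x,y)·log₂P(x,y):
  X=0: 0.00000, 0.30380, 0.35763
  X=1: 0.23596, 0.14655, 0.30380
  X=2: 0.35763, 0.43617, 0.43617
  X=3: 0.43617, 0.00000, 0.00000
  (cells with P = 0 contribute 0)
Sum of the 12 terms: H(X,Y) = 3.0139 bits

Chain rule check:
  H(X) + H(Y|X) = 1.8530 + 1.1609 = 3.0139 bits
  H(X,Y) = 3.0139 bits
✓ Chain rule verified.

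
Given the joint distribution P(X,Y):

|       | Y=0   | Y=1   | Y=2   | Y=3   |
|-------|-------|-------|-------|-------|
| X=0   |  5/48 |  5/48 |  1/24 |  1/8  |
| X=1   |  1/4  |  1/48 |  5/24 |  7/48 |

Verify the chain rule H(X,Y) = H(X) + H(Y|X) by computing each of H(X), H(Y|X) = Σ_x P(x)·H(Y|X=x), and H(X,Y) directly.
H(X) = 0.9544 bits, H(Y|X) = 1.7843 bits, H(X,Y) = 2.7387 bits

Marginal of X (row sums):
  P(X=0) = 5/48 + 5/48 + 1/24 + 1/8 = 3/8
  P(X=1) = 1/4 + 1/48 + 5/24 + 7/48 = 5/8
H(X) = -[(3/8)·log₂(3/8) + (5/8)·log₂(5/8)]
  = 0.53064 + 0.42379 = 0.9544 bits

H(Y|X) = Σ_x P(x)·H(Y|X=x):
  X=0: P(X=0) = 3/8, P(Y|X=0) = (5/18, 5/18, 1/9, 1/3) → H(Y|X=0) = 1.90720
  X=1: P(X=1) = 5/8, P(Y|X=1) = (2/5, 1/30, 1/3, 7/30) → H(Y|X=1) = 1.71055
H(Y|X) = (3/8)·1.90720 + (5/8)·1.71055 = 1.7843 bits

H(X,Y) = -Σ_{x,y} P(x,y) log₂ P(x,y). Per-cell terms -P(x,y)·log₂P(x,y):
  X=0: 0.33990, 0.33990, 0.19104, 0.37500
  X=1: 0.50000, 0.11635, 0.47147, 0.40507
Sum of the 8 terms: H(X,Y) = 2.7387 bits

Chain rule check:
  H(X) + H(Y|X) = 0.9544 + 1.7843 = 2.7387 bits
  H(X,Y) = 2.7387 bits
✓ Chain rule verified.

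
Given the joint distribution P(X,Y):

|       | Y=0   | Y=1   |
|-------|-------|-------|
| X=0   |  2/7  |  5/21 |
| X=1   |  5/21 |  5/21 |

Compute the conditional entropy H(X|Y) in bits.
0.9969 bits

H(X|Y) = H(X,Y) - H(Y)

H(X,Y) = -Σ_{x,y} P(x,y) log₂ P(x,y). Per-cell terms -P(x,y)·log₂P(x,y):
  X=0: 0.51639, 0.49295
  X=1: 0.49295, 0.49295
Sum of the 4 terms: H(X,Y) = 1.99524 bits

Marginal of Y (column sums):
  P(Y=0) = 2/7 + 5/21 = 11/21
  P(Y=1) = 5/21 + 5/21 = 10/21
H(Y) = -[(11/21)·log₂(11/21) + (10/21)·log₂(10/21)]
  = 0.48865 + 0.50971 = 0.99836 bits

H(X|Y) = H(X,Y) - H(Y) = 1.99524 - 0.99836 = 0.9969 bits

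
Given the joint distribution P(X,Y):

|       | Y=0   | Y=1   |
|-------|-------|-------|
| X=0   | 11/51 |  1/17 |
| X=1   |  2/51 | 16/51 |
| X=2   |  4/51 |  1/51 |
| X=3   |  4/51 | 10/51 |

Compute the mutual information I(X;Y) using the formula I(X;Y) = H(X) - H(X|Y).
0.2863 bits

I(X;Y) = H(X) - H(X|Y)

Marginal of X (row sums):
  P(X=0) = 11/51 + 1/17 = 14/51
  P(X=1) = 2/51 + 16/51 = 6/17
  P(X=2) = 4/51 + 1/51 = 5/51
  P(X=3) = 4/51 + 10/51 = 14/51
H(X) = -[(14/51)·log₂(14/51) + (6/17)·log₂(6/17) + (5/51)·log₂(5/51) + (14/51)·log₂(14/51)]
  = 0.51198 + 0.53029 + 0.32848 + 0.51198 = 1.8827 bits

Marginal of Y (column sums):
  P(Y=0) = 11/51 + 2/51 + 4/51 + 4/51 = 7/17
  P(Y=1) = 1/17 + 16/51 + 1/51 + 10/51 = 10/17
H(X|Y) = Σ_y P(y)·H(X|Y=y):
  Y=0: P(Y=0) = 7/17, P(X|Y=0) = (11/21, 2/21, 4/21, 4/21) → H(X|Y=0) = 1.72309
  Y=1: P(Y=1) = 10/17, P(X|Y=1) = (1/10, 8/15, 1/30, 1/3) → H(X|Y=1) = 1.50775
H(X|Y) = (7/17)·1.72309 + (10/17)·1.50775 = 1.5964 bits

I(X;Y) = H(X) - H(X|Y) = 1.8827 - 1.5964 = 0.2863 bits

Cross-check via I(X;Y) = H(X) + H(Y) - H(X,Y): computing H(Y) from the column sums and H(X,Y) from the 8 cells in the same way gives H(Y) = 0.9774 bits and H(X,Y) = 2.5738 bits, so
I(X;Y) = 1.8827 + 0.9774 - 2.5738 = 0.2863 bits ✓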